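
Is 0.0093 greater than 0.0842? No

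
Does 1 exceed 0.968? Yes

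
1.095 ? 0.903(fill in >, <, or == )>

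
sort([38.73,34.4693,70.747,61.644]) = [34.4693,38.73,61.644,70.747]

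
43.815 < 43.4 False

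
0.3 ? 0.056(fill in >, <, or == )>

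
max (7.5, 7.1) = 7.5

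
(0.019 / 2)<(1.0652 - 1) True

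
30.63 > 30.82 False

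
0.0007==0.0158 False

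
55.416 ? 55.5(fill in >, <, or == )<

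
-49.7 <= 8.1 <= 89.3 True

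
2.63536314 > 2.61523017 True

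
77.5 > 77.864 False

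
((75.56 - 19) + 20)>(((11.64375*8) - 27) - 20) True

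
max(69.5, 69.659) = 69.659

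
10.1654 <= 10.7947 True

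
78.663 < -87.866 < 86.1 False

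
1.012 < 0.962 False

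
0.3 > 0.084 True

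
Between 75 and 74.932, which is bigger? 75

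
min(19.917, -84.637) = -84.637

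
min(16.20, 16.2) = 16.20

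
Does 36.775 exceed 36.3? Yes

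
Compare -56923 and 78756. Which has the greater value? 78756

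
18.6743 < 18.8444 True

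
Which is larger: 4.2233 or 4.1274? 4.2233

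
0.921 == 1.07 False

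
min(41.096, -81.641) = -81.641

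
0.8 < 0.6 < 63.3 False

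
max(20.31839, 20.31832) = 20.31839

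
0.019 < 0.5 True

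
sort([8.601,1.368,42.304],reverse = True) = [42.304,8.601,1.368]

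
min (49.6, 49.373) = 49.373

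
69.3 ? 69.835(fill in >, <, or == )<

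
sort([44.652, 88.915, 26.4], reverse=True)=[88.915, 44.652, 26.4]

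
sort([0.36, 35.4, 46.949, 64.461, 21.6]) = [0.36, 21.6, 35.4, 46.949, 64.461]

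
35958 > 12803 True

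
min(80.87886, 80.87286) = 80.87286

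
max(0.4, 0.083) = 0.4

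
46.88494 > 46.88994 False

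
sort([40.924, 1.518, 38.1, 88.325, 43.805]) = [1.518, 38.1, 40.924, 43.805, 88.325]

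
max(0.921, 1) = 1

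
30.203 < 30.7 True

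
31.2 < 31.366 True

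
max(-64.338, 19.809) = 19.809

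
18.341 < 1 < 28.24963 False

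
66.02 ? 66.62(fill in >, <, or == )<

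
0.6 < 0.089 False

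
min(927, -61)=-61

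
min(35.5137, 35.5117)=35.5117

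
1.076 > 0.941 True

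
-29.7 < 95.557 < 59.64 False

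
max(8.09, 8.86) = 8.86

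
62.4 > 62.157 True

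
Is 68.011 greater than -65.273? Yes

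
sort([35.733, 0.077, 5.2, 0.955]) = [0.077, 0.955, 5.2, 35.733]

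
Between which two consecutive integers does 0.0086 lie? 0 and 1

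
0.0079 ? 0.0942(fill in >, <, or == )<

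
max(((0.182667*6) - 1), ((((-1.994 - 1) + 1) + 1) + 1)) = 0.096002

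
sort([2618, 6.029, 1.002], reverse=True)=[2618, 6.029, 1.002]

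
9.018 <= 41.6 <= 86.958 True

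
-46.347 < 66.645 True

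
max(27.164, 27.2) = 27.2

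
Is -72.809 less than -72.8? Yes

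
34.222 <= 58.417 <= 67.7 True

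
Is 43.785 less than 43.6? No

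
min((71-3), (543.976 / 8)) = 67.997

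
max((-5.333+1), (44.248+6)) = 50.248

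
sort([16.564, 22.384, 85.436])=[16.564, 22.384, 85.436]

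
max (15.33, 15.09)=15.33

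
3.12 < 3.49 True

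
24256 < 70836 True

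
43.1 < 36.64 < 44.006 False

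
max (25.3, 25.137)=25.3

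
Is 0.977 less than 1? Yes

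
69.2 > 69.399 False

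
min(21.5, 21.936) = 21.5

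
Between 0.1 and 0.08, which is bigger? 0.1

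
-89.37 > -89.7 True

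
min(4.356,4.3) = 4.3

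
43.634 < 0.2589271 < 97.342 False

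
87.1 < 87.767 True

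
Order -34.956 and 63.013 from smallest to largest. -34.956,63.013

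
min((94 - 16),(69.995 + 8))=77.995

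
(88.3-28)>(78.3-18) False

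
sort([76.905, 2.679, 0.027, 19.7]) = [0.027, 2.679, 19.7, 76.905]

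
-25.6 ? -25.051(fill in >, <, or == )<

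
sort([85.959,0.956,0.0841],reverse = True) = [85.959,0.956,0.0841]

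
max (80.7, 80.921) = 80.921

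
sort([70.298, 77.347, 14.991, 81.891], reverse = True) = [81.891, 77.347, 70.298, 14.991]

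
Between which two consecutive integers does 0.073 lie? 0 and 1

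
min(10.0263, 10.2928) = 10.0263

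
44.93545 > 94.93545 False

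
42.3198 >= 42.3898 False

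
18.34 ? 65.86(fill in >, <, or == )<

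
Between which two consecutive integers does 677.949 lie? 677 and 678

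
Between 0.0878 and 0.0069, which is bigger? 0.0878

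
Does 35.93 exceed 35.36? Yes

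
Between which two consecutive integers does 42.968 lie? 42 and 43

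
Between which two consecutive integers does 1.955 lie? 1 and 2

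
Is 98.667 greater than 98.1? Yes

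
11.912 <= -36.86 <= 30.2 False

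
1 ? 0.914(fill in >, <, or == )>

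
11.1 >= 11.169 False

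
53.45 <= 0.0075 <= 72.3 False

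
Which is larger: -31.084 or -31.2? -31.084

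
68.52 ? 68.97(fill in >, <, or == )<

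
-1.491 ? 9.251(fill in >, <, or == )<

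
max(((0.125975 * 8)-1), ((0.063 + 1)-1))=0.063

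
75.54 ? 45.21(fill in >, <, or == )>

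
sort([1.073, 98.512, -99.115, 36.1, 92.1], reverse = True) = [98.512, 92.1, 36.1, 1.073, -99.115]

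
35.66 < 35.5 False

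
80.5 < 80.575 True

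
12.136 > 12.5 False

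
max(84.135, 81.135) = 84.135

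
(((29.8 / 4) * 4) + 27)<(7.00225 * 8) False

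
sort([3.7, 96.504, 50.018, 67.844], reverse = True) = [96.504, 67.844, 50.018, 3.7]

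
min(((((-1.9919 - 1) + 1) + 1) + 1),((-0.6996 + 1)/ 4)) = 0.0081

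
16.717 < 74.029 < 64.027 False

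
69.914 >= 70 False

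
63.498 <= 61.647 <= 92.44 False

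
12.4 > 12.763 False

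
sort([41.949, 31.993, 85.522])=[31.993, 41.949, 85.522]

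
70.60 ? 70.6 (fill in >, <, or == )==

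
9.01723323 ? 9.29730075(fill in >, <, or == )<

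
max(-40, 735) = 735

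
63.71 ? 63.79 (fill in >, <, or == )<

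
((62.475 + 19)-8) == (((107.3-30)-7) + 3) False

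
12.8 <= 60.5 True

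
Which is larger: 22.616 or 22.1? 22.616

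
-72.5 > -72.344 False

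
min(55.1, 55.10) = 55.1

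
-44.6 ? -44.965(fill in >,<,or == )>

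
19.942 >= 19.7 True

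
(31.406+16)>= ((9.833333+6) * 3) False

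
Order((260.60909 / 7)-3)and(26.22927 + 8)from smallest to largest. (26.22927 + 8), ((260.60909 / 7)-3)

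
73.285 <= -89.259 False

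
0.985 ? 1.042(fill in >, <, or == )<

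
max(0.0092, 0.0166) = 0.0166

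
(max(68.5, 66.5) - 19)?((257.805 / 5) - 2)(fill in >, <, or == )<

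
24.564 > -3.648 True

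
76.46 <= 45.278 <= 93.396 False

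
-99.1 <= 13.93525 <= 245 True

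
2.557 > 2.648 False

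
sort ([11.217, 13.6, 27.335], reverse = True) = [27.335, 13.6, 11.217]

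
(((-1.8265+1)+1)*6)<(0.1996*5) False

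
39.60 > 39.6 False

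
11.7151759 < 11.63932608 False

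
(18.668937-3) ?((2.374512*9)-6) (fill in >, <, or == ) >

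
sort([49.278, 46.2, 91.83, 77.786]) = [46.2, 49.278, 77.786, 91.83]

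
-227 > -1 False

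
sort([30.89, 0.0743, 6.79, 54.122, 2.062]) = [0.0743, 2.062, 6.79, 30.89, 54.122]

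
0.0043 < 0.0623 True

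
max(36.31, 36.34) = 36.34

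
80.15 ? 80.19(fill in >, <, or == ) <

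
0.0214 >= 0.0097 True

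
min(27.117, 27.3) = 27.117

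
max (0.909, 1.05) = 1.05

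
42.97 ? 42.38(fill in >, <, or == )>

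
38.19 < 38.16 False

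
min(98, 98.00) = 98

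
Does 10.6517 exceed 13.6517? No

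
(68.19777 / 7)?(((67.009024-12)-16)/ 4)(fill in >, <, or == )<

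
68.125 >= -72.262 True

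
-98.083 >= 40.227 False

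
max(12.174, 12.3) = 12.3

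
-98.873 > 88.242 False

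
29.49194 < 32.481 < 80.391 True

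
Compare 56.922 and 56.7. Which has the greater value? 56.922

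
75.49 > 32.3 True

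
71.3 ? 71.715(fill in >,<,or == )<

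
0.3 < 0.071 False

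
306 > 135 True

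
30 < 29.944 False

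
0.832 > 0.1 True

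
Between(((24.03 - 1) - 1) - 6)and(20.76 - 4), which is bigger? (20.76 - 4)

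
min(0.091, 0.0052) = 0.0052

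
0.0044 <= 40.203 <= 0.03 False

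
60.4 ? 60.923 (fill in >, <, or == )<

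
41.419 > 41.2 True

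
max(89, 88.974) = 89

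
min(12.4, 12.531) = 12.4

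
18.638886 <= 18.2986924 False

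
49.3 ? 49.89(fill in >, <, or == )<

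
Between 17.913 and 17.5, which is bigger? 17.913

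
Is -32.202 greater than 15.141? No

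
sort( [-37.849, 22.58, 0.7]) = [-37.849, 0.7, 22.58]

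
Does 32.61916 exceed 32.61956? No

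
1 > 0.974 True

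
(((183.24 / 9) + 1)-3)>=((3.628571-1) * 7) False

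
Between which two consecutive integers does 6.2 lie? 6 and 7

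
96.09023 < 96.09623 True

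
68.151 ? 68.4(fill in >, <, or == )<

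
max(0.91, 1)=1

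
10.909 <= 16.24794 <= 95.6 True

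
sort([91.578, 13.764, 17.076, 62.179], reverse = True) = [91.578, 62.179, 17.076, 13.764]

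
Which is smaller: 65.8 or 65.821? 65.8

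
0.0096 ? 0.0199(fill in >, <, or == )<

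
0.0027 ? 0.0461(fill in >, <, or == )<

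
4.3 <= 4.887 True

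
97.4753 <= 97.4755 True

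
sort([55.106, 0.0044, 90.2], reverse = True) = [90.2, 55.106, 0.0044]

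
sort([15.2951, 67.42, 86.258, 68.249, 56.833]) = [15.2951, 56.833, 67.42, 68.249, 86.258]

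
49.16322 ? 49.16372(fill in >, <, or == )<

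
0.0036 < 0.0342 True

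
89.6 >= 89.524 True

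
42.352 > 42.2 True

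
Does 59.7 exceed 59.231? Yes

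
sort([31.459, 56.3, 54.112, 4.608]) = [4.608, 31.459, 54.112, 56.3]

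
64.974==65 False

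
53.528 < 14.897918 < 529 False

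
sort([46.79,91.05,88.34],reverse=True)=[91.05,88.34,46.79]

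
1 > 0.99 True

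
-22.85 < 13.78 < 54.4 True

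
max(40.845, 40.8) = 40.845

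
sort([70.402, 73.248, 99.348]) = [70.402, 73.248, 99.348]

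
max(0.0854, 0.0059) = 0.0854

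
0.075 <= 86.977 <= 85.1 False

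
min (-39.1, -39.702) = -39.702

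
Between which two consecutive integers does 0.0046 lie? 0 and 1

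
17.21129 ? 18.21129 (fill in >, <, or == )<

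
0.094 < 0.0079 False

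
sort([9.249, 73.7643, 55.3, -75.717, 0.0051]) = [-75.717, 0.0051, 9.249, 55.3, 73.7643]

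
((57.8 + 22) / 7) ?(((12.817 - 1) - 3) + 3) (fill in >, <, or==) <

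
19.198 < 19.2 True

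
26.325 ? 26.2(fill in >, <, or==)>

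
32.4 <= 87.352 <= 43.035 False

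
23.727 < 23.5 False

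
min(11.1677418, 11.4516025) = 11.1677418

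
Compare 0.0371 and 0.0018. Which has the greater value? 0.0371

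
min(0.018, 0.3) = 0.018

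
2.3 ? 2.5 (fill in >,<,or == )<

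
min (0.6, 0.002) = 0.002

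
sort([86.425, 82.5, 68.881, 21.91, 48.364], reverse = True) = [86.425, 82.5, 68.881, 48.364, 21.91]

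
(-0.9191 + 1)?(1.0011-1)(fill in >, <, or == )>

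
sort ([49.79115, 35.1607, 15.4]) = [15.4, 35.1607, 49.79115]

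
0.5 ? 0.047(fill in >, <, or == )>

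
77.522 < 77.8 True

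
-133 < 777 True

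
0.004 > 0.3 False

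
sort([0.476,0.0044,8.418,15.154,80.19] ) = [0.0044,0.476,8.418,15.154,80.19]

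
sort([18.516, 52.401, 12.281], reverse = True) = [52.401, 18.516, 12.281]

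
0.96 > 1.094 False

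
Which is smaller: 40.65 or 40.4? 40.4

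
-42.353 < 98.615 True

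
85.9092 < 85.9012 False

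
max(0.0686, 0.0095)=0.0686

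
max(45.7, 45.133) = 45.7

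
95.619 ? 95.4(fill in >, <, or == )>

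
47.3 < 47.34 True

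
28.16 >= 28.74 False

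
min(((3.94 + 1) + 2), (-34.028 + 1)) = -33.028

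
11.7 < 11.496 False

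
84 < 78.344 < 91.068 False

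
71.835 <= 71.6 False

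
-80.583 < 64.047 True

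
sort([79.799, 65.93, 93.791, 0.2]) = [0.2, 65.93, 79.799, 93.791]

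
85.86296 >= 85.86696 False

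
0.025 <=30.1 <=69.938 True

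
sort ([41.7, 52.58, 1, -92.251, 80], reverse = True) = [80, 52.58, 41.7, 1, -92.251]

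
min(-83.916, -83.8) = -83.916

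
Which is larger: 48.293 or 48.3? 48.3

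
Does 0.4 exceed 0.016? Yes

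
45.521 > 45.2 True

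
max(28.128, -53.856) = 28.128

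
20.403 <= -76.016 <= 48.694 False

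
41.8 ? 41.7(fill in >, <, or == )>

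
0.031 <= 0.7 True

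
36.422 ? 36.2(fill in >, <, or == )>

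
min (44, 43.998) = 43.998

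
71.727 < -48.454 False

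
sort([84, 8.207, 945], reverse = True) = [945, 84, 8.207]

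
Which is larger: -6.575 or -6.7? -6.575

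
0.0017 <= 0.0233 True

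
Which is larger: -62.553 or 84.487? 84.487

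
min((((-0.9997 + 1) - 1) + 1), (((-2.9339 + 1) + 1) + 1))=0.0003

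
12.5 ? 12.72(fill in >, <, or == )<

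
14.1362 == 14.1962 False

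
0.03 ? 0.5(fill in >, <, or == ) <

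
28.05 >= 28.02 True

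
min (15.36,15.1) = 15.1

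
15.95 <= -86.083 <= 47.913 False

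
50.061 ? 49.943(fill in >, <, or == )>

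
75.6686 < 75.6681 False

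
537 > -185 True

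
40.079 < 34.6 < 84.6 False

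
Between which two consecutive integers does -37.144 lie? -38 and -37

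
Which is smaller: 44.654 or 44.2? 44.2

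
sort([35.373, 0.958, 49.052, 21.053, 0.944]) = [0.944, 0.958, 21.053, 35.373, 49.052]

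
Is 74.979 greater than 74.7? Yes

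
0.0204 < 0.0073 False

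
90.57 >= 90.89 False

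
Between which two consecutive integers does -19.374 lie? -20 and -19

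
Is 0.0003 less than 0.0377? Yes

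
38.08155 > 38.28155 False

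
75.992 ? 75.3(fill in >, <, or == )>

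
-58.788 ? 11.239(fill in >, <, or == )<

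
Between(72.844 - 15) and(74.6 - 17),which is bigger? (72.844 - 15)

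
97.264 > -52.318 True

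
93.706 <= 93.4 False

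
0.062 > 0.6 False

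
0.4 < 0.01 False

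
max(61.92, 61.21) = 61.92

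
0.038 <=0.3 True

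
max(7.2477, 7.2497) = 7.2497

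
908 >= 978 False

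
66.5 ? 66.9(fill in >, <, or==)<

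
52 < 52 False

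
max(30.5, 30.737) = 30.737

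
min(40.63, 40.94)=40.63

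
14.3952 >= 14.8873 False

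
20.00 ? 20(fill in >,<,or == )==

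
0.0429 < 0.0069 False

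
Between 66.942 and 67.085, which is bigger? 67.085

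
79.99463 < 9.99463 False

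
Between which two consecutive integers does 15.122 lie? 15 and 16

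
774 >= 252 True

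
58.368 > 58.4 False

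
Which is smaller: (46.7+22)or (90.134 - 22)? (90.134 - 22)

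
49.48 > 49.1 True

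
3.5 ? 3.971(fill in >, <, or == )<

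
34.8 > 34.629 True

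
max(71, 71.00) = 71.00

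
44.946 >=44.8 True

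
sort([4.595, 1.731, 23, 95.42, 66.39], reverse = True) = [95.42, 66.39, 23, 4.595, 1.731]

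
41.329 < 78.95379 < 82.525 True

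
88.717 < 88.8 True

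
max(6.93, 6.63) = 6.93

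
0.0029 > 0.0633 False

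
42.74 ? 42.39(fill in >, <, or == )>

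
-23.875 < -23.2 True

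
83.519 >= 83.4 True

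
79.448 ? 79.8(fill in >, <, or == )<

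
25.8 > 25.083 True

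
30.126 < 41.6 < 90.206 True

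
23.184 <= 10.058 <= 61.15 False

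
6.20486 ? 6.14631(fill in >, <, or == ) >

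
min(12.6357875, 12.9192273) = 12.6357875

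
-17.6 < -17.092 True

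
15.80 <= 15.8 True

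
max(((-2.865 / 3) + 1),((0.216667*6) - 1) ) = 0.300002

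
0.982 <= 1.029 True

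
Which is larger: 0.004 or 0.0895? 0.0895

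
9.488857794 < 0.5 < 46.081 False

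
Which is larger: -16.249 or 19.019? 19.019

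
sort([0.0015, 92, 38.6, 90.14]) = [0.0015, 38.6, 90.14, 92]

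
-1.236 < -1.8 False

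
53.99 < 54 True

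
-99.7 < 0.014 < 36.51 True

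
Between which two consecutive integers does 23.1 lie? 23 and 24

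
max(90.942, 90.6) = 90.942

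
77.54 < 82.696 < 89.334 True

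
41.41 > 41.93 False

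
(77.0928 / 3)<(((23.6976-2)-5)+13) True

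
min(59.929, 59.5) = 59.5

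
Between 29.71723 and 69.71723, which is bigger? 69.71723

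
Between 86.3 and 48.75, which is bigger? 86.3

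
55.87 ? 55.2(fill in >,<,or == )>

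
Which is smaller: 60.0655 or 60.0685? 60.0655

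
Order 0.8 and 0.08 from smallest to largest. 0.08, 0.8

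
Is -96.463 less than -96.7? No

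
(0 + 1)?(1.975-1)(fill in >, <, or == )>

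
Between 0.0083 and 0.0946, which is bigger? 0.0946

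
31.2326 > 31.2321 True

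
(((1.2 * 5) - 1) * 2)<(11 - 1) False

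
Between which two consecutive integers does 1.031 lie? 1 and 2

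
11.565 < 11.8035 True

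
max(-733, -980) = -733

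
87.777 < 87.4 False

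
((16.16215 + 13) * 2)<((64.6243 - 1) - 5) True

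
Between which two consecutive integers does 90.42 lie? 90 and 91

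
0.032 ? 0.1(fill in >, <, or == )<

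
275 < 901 True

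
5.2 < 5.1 False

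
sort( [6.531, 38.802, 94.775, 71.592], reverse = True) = [94.775, 71.592, 38.802, 6.531]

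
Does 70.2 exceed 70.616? No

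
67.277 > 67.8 False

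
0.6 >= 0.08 True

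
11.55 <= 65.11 True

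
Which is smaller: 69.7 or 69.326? 69.326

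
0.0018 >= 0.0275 False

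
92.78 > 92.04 True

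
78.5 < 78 False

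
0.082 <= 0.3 True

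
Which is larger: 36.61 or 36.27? 36.61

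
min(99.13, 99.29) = 99.13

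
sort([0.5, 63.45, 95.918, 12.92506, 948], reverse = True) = [948, 95.918, 63.45, 12.92506, 0.5]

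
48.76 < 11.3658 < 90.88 False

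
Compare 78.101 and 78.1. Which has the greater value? 78.101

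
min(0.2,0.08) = 0.08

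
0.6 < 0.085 False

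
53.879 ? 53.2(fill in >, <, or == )>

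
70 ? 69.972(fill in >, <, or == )>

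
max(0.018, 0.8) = 0.8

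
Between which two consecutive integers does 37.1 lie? 37 and 38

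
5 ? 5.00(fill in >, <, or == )==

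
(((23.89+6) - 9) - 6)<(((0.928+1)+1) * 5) False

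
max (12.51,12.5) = 12.51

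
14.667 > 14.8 False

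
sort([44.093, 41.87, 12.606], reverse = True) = [44.093, 41.87, 12.606]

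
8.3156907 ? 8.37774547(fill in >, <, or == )<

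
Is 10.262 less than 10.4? Yes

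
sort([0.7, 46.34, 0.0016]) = [0.0016, 0.7, 46.34]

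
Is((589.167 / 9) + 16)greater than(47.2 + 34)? Yes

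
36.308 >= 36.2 True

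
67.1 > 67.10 False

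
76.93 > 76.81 True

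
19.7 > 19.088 True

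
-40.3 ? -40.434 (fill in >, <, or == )>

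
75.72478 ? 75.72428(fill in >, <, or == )>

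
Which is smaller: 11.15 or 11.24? 11.15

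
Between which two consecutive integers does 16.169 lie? 16 and 17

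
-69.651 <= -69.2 True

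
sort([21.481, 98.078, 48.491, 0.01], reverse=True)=[98.078, 48.491, 21.481, 0.01]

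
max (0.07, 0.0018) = 0.07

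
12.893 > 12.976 False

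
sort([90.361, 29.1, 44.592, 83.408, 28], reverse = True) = [90.361, 83.408, 44.592, 29.1, 28]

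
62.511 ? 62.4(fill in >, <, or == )>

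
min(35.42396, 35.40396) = 35.40396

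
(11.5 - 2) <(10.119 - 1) False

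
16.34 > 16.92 False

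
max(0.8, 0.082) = 0.8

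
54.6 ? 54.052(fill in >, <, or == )>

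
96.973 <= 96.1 False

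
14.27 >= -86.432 True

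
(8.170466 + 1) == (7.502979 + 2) False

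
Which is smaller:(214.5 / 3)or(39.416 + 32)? (39.416 + 32)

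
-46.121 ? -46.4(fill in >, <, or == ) >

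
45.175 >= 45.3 False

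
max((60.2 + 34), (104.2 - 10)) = 94.2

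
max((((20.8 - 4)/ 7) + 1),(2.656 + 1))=3.656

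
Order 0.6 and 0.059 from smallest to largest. 0.059, 0.6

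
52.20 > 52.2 False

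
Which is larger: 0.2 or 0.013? 0.2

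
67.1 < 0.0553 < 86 False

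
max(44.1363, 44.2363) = 44.2363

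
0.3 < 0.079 False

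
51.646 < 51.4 False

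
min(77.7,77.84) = 77.7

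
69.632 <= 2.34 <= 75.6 False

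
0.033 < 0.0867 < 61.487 True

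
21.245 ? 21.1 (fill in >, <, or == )>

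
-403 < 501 True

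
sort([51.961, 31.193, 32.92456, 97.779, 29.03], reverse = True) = [97.779, 51.961, 32.92456, 31.193, 29.03]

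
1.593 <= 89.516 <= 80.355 False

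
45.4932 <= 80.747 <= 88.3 True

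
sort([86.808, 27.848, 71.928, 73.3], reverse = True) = [86.808, 73.3, 71.928, 27.848]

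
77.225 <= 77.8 True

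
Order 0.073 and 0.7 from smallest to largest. 0.073, 0.7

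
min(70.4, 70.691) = 70.4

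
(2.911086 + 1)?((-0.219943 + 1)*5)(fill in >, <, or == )>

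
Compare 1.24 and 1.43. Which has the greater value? 1.43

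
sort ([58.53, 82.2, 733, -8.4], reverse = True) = [733, 82.2, 58.53, -8.4]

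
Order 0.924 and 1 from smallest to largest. 0.924, 1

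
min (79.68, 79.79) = 79.68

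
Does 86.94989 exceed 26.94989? Yes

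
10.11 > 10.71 False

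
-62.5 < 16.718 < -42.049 False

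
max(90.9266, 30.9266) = 90.9266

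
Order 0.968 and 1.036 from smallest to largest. 0.968, 1.036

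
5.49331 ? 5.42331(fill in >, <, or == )>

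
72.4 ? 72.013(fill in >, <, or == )>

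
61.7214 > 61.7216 False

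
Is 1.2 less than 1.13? No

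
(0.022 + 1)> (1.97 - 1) True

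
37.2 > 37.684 False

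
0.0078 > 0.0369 False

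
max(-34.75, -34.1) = -34.1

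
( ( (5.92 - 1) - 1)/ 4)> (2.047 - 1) False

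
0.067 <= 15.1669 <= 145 True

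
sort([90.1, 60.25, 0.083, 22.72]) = [0.083, 22.72, 60.25, 90.1]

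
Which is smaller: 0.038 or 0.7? 0.038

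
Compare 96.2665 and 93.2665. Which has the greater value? 96.2665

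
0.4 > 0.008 True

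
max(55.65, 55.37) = 55.65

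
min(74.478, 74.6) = 74.478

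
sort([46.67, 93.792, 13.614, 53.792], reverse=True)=[93.792, 53.792, 46.67, 13.614]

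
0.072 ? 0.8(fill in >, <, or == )<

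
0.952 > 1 False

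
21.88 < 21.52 False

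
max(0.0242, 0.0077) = 0.0242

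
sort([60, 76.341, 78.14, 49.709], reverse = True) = [78.14, 76.341, 60, 49.709]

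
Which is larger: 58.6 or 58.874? 58.874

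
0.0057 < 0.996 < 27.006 True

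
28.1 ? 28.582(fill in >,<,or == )<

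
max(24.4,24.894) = 24.894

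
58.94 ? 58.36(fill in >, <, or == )>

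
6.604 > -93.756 True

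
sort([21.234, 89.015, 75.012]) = [21.234, 75.012, 89.015]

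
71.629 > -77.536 True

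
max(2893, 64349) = 64349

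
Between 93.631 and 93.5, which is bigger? 93.631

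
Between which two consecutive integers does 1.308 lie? 1 and 2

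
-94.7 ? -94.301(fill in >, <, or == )<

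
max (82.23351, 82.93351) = 82.93351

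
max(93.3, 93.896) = 93.896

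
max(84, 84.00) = 84.00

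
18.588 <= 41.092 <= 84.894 True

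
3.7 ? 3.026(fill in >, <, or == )>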